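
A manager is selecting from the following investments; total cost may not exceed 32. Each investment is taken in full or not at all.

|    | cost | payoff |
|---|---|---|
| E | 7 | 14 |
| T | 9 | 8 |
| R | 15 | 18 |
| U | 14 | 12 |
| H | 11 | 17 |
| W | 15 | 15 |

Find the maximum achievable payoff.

43

Take E, U, and H: cost 7 + 14 + 11 = 32 ≤ 32, payoff 14 + 12 + 17 = 43.
No other feasible combination does better.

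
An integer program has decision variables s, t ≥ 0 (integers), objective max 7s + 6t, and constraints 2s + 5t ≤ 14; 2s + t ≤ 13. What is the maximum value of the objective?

The continuous relaxation peaks at (6.38, 0.25) with value 46.12; rounding to a feasible lattice point costs some objective.
(s,t)=(6,0): 2·6+5·0=12≤14, 2·6+1·0=12≤13, objective 42.
(s,t)=(5,0): 2·5+5·0=10≤14, 2·5+1·0=10≤13, objective 35.
Maximum is 42 at (s,t)=(6,0).

42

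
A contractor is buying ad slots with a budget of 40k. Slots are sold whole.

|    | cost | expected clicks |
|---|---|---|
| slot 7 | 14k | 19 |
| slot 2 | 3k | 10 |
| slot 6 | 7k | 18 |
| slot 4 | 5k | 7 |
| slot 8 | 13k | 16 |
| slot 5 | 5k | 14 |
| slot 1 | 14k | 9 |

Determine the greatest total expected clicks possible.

68

This is an integer program with binary decision variables.
Allowing fractional choices, the relaxed optimum would be about 75.4, but ad slots are indivisible.
slot 7 + slot 6 + slot 8 + slot 5: cost 14 + 7 + 13 + 5 = 39 ≤ 40, expected clicks 19 + 18 + 16 + 14 = 67.
slot 7 + slot 2 + slot 6 + slot 4 + slot 5: cost 14 + 3 + 7 + 5 + 5 = 34 ≤ 40, expected clicks 19 + 10 + 18 + 7 + 14 = 68.
slot 7 + slot 2 + slot 4 + slot 8 + slot 5: cost 14 + 3 + 5 + 13 + 5 = 40 ≤ 40, expected clicks 19 + 10 + 7 + 16 + 14 = 66.
Best is slot 7, slot 2, slot 6, slot 4, and slot 5 with total expected clicks 68.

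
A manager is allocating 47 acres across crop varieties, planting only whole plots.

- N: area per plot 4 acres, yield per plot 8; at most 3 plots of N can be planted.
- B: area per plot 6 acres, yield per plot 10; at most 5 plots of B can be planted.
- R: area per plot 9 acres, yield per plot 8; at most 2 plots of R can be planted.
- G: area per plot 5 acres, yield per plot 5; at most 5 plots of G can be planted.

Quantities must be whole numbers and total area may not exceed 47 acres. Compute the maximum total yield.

79

Take 3×N, 5×B, and 1×G: area 47 ≤ 47, yield 3·8 + 5·10 + 1·5 = 79.
N has the best ratio (8/4) and is taken to its limit of 3; remaining capacity is filled optimally with the others.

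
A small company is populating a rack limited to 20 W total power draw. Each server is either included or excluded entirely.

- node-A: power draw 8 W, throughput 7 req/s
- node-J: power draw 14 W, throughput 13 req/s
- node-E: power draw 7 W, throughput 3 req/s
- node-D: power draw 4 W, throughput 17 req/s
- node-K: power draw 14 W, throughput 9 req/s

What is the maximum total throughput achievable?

30

node-D + node-K: power draw 4 + 14 = 18 ≤ 20, throughput 17 + 9 = 26.
node-A + node-E + node-D: power draw 8 + 7 + 4 = 19 ≤ 20, throughput 7 + 3 + 17 = 27.
node-J + node-D: power draw 14 + 4 = 18 ≤ 20, throughput 13 + 17 = 30.
Best is node-J and node-D with total throughput 30.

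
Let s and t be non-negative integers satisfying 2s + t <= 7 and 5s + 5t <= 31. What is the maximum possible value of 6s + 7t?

The continuous relaxation peaks at (0, 6.2) with value 43.40; rounding to a feasible lattice point costs some objective.
(s,t)=(0,6): 2·0+1·6=6≤7, 5·0+5·6=30≤31, objective 42.
(s,t)=(1,5): 2·1+1·5=7≤7, 5·1+5·5=30≤31, objective 41.
(s,t)=(0,5): 2·0+1·5=5≤7, 5·0+5·5=25≤31, objective 35.
The best lattice point is (0,6), giving 42.

42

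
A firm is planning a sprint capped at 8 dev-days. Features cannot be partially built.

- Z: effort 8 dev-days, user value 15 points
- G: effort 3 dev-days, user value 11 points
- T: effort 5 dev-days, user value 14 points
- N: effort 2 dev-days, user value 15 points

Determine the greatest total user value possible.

Allowing fractional choices, the relaxed optimum would be about 34.4, but features are indivisible.
G + N: effort 3 + 2 = 5 ≤ 8, user value 11 + 15 = 26.
T + N: effort 5 + 2 = 7 ≤ 8, user value 14 + 15 = 29.
Best is T and N with total user value 29.

29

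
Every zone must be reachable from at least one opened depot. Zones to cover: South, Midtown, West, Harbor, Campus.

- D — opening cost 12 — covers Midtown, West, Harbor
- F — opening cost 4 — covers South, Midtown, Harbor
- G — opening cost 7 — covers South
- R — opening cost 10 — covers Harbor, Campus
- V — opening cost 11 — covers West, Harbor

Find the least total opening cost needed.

Choose F, R, and V: together they cover South, Midtown, West, Harbor, Campus — every zone.
Total opening cost: 4 + 10 + 11 = 25.
No cover costs less than 25.

25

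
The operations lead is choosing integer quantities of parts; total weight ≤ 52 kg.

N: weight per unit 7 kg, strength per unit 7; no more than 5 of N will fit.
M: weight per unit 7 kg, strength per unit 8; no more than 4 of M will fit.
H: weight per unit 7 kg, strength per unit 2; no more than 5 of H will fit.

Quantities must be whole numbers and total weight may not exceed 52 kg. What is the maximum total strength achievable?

53

M has the best ratio (8/7); taking only M gives at most 4×8 = 32 (stopped by the supply cap of 4).
Mixing does better — 3×N and 4×M: weight 49 ≤ 52, strength 3·7 + 4·8 = 53.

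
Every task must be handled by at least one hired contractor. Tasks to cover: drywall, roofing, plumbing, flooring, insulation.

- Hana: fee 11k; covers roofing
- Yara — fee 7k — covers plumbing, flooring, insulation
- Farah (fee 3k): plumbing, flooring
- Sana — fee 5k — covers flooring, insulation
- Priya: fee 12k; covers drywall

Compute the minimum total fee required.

This is an integer covering problem.
The greedy cost-per-new-task heuristic would pick Farah, Sana, Hana, and Priya for 31, but a cheaper cover exists.
Choose Hana, Yara, and Priya: together they cover drywall, roofing, plumbing, flooring, insulation — every task.
Total fee: 11 + 7 + 12 = 30.
No cover costs less than 30.

30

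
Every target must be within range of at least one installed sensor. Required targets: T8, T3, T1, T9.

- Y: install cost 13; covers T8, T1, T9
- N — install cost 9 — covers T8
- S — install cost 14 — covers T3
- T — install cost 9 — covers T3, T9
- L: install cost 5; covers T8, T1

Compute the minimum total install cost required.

Choose T and L: together they cover T8, T3, T1, T9 — every target.
Total install cost: 9 + 5 = 14.
No cover costs less than 14.

14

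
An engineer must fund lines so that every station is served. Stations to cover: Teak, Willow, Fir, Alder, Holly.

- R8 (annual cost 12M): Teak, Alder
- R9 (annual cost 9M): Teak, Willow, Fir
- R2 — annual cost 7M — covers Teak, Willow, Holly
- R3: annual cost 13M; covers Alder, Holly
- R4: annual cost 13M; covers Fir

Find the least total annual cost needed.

This is an integer covering problem.
Choose R9 and R3: together they cover Teak, Willow, Fir, Alder, Holly — every station.
Total annual cost: 9 + 13 = 22.

22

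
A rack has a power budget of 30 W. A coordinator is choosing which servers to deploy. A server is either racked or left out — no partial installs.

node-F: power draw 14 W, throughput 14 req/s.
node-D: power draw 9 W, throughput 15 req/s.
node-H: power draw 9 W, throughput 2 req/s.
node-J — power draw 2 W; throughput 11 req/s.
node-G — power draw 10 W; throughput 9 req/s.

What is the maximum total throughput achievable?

Allowing fractional choices, the relaxed optimum would be about 44.5, but servers are indivisible.
node-F + node-D + node-J: power draw 14 + 9 + 2 = 25 ≤ 30, throughput 14 + 15 + 11 = 40.
node-D + node-H + node-J + node-G: power draw 9 + 9 + 2 + 10 = 30 ≤ 30, throughput 15 + 2 + 11 + 9 = 37.
node-D + node-J + node-G: power draw 9 + 2 + 10 = 21 ≤ 30, throughput 15 + 11 + 9 = 35.
Best is node-F, node-D, and node-J with total throughput 40.

40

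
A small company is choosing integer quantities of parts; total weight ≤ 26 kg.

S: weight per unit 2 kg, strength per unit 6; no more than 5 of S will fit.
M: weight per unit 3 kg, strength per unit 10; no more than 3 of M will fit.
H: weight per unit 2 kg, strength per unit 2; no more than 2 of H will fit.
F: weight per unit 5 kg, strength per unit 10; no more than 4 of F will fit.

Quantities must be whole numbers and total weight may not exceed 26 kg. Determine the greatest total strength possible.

72

5×S, 2×M, and 2×F: weight 26 ≤ 26, strength 5·6 + 2·10 + 2·10 = 70.
5×S, 3×M, 1×H, and 1×F: weight 26 ≤ 26, strength 5·6 + 3·10 + 1·2 + 1·10 = 72.
Best is 72.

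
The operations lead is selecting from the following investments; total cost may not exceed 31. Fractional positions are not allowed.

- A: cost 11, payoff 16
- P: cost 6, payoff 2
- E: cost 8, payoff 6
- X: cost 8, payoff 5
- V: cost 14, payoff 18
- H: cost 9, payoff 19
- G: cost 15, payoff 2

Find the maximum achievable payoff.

This is a 0-1 knapsack instance.
Allowing fractional choices, the relaxed optimum would be about 49.1, but investments are indivisible.
X + V + H: cost 8 + 14 + 9 = 31 ≤ 31, payoff 5 + 18 + 19 = 42.
A + E + H: cost 11 + 8 + 9 = 28 ≤ 31, payoff 16 + 6 + 19 = 41.
E + V + H: cost 8 + 14 + 9 = 31 ≤ 31, payoff 6 + 18 + 19 = 43.
Best is E, V, and H with total payoff 43.

43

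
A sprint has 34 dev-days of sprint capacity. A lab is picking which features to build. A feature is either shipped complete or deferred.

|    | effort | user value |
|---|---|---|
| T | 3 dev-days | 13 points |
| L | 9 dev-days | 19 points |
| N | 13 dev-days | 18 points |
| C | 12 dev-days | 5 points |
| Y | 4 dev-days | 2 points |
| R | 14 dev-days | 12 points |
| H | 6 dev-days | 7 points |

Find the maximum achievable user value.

T + L + N + H: effort 3 + 9 + 13 + 6 = 31 ≤ 34, user value 13 + 19 + 18 + 7 = 57.
T + L + N + Y: effort 3 + 9 + 13 + 4 = 29 ≤ 34, user value 13 + 19 + 18 + 2 = 52.
Best is T, L, N, and H with total user value 57.

57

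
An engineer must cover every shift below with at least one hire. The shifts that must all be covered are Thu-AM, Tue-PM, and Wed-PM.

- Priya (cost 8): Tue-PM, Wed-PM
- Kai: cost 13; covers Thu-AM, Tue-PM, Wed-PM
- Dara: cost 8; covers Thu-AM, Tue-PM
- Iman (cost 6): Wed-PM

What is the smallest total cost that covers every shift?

This is a weighted set-cover instance.
The greedy cost-per-new-shift heuristic would pick Priya and Dara for 16, but a cheaper cover exists.
Kai alone covers Thu-AM, Tue-PM, Wed-PM — every shift.
Total cost: 13.
No cover costs less than 13.

13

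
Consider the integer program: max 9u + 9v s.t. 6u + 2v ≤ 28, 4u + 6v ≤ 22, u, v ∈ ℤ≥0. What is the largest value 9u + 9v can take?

45

Relaxing integrality, the LP optimum is 46.29 at (u,v) = (4.43, 0.714), which is not an integer point.
(u,v)=(4,1): 6·4+2·1=26≤28, 4·4+6·1=22≤22, objective 45.
(u,v)=(3,1): 6·3+2·1=20≤28, 4·3+6·1=18≤22, objective 36.
Maximum is 45 at (u,v)=(4,1).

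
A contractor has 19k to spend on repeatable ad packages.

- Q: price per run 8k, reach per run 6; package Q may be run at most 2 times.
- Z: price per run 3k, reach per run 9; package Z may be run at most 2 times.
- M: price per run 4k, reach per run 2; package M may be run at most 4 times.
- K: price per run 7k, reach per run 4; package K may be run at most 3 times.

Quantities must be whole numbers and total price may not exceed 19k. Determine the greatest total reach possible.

26

This is a bounded integer knapsack.
Z has the best ratio (9/3); taking only Z gives at most 2×9 = 18 (stopped by the supply cap of 2).
Mixing does better — 1×Q, 2×Z, and 1×M: price 18 ≤ 19, reach 1·6 + 2·9 + 1·2 = 26.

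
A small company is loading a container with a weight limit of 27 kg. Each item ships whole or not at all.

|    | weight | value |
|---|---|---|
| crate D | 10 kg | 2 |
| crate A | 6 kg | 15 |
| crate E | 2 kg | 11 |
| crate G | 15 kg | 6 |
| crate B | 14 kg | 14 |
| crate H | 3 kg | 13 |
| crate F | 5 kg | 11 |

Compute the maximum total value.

Allowing fractional choices, the relaxed optimum would be about 61.0, but items are indivisible.
crate D + crate A + crate E + crate H + crate F: weight 10 + 6 + 2 + 3 + 5 = 26 ≤ 27, value 2 + 15 + 11 + 13 + 11 = 52.
crate A + crate E + crate B + crate H: weight 6 + 2 + 14 + 3 = 25 ≤ 27, value 15 + 11 + 14 + 13 = 53.
crate A + crate E + crate B + crate F: weight 6 + 2 + 14 + 5 = 27 ≤ 27, value 15 + 11 + 14 + 11 = 51.
Best is crate A, crate E, crate B, and crate H with total value 53.

53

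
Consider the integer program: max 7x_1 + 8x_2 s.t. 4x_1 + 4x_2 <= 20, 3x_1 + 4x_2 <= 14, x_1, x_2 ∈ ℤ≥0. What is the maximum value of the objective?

30

(x_1,x_2)=(2,2): 4·2+4·2=16≤20, 3·2+4·2=14≤14, objective 30.
(x_1,x_2)=(3,1): 4·3+4·1=16≤20, 3·3+4·1=13≤14, objective 29.
(x_1,x_2)=(4,0): 4·4+4·0=16≤20, 3·4+4·0=12≤14, objective 28.
No feasible integer point exceeds 30.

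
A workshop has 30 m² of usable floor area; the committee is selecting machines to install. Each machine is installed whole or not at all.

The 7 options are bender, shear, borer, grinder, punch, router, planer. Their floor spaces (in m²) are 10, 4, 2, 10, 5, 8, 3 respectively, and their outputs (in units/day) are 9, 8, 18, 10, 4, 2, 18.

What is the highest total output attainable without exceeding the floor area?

63

bender + borer + grinder + punch + planer: floor space 10 + 2 + 10 + 5 + 3 = 30 ≤ 30, output 9 + 18 + 10 + 4 + 18 = 59.
shear + borer + grinder + punch + planer: floor space 4 + 2 + 10 + 5 + 3 = 24 ≤ 30, output 8 + 18 + 10 + 4 + 18 = 58.
bender + shear + borer + grinder + planer: floor space 10 + 4 + 2 + 10 + 3 = 29 ≤ 30, output 9 + 8 + 18 + 10 + 18 = 63.
Best is bender, shear, borer, grinder, and planer with total output 63.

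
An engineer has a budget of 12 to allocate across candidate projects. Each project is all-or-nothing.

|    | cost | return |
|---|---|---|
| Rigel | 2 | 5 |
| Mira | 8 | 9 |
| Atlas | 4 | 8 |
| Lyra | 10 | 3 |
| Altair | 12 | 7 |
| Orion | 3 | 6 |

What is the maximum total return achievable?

19

Mira + Atlas: cost 8 + 4 = 12 ≤ 12, return 9 + 8 = 17.
Rigel + Atlas + Orion: cost 2 + 4 + 3 = 9 ≤ 12, return 5 + 8 + 6 = 19.
Best is Rigel, Atlas, and Orion with total return 19.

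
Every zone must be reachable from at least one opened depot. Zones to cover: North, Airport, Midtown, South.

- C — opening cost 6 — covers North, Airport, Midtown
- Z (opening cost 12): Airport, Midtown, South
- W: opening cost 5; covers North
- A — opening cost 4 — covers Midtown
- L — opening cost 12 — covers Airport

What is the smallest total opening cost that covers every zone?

The greedy cost-per-new-zone heuristic would pick C and Z for 18, but a cheaper cover exists.
Choose Z and W: together they cover North, Airport, Midtown, South — every zone.
Total opening cost: 12 + 5 = 17.
No cover costs less than 17.

17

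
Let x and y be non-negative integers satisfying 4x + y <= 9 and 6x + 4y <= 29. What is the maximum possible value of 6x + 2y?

(x,y)=(1,5): 4·1+1·5=9≤9, 6·1+4·5=26≤29, objective 16.
(x,y)=(0,7): 4·0+1·7=7≤9, 6·0+4·7=28≤29, objective 14.
(x,y)=(1,4): 4·1+1·4=8≤9, 6·1+4·4=22≤29, objective 14.
Maximum is 16 at (x,y)=(1,5).

16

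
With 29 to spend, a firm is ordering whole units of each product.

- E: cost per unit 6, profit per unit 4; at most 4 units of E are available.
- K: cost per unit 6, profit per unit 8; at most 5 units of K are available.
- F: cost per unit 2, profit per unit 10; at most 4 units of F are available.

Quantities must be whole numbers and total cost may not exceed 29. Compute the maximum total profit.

64

This is a bounded integer knapsack.
3×K and 4×F: cost 26 ≤ 29, profit 3·8 + 4·10 = 64.
1×E, 2×K, and 4×F: cost 26 ≤ 29, profit 1·4 + 2·8 + 4·10 = 60.
Best is 64.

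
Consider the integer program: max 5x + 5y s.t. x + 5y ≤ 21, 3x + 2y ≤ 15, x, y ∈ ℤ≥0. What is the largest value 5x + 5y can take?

Relaxing integrality, the LP optimum is 31.15 at (x,y) = (2.54, 3.69), which is not an integer point.
(x,y)=(3,3): 1·3+5·3=18≤21, 3·3+2·3=15≤15, objective 30.
(x,y)=(1,4): 1·1+5·4=21≤21, 3·1+2·4=11≤15, objective 25.
The best lattice point is (3,3), giving 30.

30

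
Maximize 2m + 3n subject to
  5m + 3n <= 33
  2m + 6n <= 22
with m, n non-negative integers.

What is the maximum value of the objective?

16

Relaxing integrality, the LP optimum is 16.50 at (m,n) = (5.5, 1.83), which is not an integer point.
(m,n)=(5,2): 5·5+3·2=31≤33, 2·5+6·2=22≤22, objective 16.
(m,n)=(6,1): 5·6+3·1=33≤33, 2·6+6·1=18≤22, objective 15.
No feasible integer point exceeds 16.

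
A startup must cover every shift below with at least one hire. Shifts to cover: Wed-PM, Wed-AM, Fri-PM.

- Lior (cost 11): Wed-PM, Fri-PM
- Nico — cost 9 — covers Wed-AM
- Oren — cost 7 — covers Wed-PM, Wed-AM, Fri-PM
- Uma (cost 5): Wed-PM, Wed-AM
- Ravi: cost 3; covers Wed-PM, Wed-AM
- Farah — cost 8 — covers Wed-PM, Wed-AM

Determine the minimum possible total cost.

7

The greedy cost-per-new-shift heuristic would pick Ravi and Oren for 10, but a cheaper cover exists.
Oren alone covers Wed-PM, Wed-AM, Fri-PM — every shift.
Total cost: 7.
No cover costs less than 7.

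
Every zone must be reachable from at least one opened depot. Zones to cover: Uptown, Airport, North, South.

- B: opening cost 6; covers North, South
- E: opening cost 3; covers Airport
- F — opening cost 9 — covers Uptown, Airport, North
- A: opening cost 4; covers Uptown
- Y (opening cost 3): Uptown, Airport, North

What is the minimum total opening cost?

9

Choose B and Y: together they cover Uptown, Airport, North, South — every zone.
Total opening cost: 6 + 3 = 9.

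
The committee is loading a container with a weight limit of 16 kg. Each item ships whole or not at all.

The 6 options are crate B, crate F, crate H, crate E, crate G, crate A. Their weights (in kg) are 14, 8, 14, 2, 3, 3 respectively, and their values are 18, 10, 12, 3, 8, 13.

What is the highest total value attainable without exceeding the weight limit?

34

crate F + crate E + crate G + crate A: weight 8 + 2 + 3 + 3 = 16 ≤ 16, value 10 + 3 + 8 + 13 = 34.
crate F + crate E + crate A: weight 8 + 2 + 3 = 13 ≤ 16, value 10 + 3 + 13 = 26.
crate F + crate G + crate A: weight 8 + 3 + 3 = 14 ≤ 16, value 10 + 8 + 13 = 31.
Best is crate F, crate E, crate G, and crate A with total value 34.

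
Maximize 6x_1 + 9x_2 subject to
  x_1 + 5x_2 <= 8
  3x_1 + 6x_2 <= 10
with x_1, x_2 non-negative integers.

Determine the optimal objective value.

18

Relaxing integrality, the LP optimum is 20.00 at (x_1,x_2) = (3.33, 0), which is not an integer point.
(x_1,x_2)=(3,0): 1·3+5·0=3≤8, 3·3+6·0=9≤10, objective 18.
(x_1,x_2)=(2,0): 1·2+5·0=2≤8, 3·2+6·0=6≤10, objective 12.
The best lattice point is (3,0), giving 18.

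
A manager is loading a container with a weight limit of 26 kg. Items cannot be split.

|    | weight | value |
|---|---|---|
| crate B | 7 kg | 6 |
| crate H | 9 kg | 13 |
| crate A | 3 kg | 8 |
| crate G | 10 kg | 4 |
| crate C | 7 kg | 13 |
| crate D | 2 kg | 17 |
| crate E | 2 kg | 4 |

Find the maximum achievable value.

This is an integer program with binary decision variables.
Take crate H, crate A, crate C, crate D, and crate E: weight 9 + 3 + 7 + 2 + 2 = 23 ≤ 26, value 13 + 8 + 13 + 17 + 4 = 55.
No other feasible combination does better.

55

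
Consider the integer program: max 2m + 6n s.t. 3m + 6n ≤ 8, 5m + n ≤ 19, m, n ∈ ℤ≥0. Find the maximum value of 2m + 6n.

Relaxing integrality, the LP optimum is 8.00 at (m,n) = (0, 1.33), which is not an integer point.
(m,n)=(0,1): 3·0+6·1=6≤8, 5·0+1·1=1≤19, objective 6.
(m,n)=(1,0): 3·1+6·0=3≤8, 5·1+1·0=5≤19, objective 2.
(m,n)=(0,0): 3·0+6·0=0≤8, 5·0+1·0=0≤19, objective 0.
The best lattice point is (0,1), giving 6.

6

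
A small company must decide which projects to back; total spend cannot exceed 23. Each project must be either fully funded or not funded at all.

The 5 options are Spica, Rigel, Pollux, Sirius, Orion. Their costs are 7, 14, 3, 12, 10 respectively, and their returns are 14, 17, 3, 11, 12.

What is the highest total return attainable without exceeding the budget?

31

Spica + Pollux + Sirius: cost 7 + 3 + 12 = 22 ≤ 23, return 14 + 3 + 11 = 28.
Spica + Rigel: cost 7 + 14 = 21 ≤ 23, return 14 + 17 = 31.
Spica + Pollux + Orion: cost 7 + 3 + 10 = 20 ≤ 23, return 14 + 3 + 12 = 29.
Best is Spica and Rigel with total return 31.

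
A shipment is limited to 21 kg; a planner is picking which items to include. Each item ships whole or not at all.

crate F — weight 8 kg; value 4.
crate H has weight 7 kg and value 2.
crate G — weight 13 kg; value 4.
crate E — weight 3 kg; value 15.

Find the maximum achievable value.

21

This is a 0-1 knapsack instance.
Take crate F, crate H, and crate E: weight 8 + 7 + 3 = 18 ≤ 21, value 4 + 2 + 15 = 21.
No other feasible combination does better.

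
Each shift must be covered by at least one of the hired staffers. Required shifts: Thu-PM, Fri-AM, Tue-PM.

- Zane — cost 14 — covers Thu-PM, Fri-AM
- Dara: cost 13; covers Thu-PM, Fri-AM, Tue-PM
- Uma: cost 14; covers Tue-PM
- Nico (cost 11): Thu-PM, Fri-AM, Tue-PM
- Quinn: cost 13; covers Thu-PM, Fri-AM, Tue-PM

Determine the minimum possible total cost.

11

This is an integer covering problem.
Nico alone covers Thu-PM, Fri-AM, Tue-PM — every shift.
Total cost: 11.
No cover costs less than 11.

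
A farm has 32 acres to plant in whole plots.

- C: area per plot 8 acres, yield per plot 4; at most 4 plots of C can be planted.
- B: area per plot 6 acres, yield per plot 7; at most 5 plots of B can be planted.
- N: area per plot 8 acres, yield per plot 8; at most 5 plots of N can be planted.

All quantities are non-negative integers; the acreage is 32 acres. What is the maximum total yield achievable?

B has the best ratio (7/6); taking only B gives at most 5×7 = 35 (stopped by the area limit).
Mixing does better — 4×B and 1×N: area 32 ≤ 32, yield 4·7 + 1·8 = 36.

36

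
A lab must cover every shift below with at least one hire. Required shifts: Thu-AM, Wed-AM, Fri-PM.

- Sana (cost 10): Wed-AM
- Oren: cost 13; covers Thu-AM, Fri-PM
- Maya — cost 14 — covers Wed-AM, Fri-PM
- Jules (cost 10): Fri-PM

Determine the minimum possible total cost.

Choose Sana and Oren: together they cover Thu-AM, Wed-AM, Fri-PM — every shift.
Total cost: 10 + 13 = 23.
No cover costs less than 23.

23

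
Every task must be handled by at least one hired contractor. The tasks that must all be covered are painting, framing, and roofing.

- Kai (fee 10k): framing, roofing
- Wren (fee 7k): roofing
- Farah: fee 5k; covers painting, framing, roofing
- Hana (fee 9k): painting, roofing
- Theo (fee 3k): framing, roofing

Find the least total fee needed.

The greedy cost-per-new-task heuristic would pick Theo and Farah for 8, but a cheaper cover exists.
Farah alone covers painting, framing, roofing — every task.
Total fee: 5.
No cover costs less than 5.

5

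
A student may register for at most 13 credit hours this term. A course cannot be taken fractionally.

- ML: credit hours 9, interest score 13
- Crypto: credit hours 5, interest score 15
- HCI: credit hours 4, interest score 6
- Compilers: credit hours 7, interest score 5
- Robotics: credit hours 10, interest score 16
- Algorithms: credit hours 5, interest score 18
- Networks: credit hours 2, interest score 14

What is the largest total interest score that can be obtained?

HCI + Algorithms + Networks: credit hours 4 + 5 + 2 = 11 ≤ 13, interest score 6 + 18 + 14 = 38.
Crypto + Algorithms + Networks: credit hours 5 + 5 + 2 = 12 ≤ 13, interest score 15 + 18 + 14 = 47.
Best is Crypto, Algorithms, and Networks with total interest score 47.

47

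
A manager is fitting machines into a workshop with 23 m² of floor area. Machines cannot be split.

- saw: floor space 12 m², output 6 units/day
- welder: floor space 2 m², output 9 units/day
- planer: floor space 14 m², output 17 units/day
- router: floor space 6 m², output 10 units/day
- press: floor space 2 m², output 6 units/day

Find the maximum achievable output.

This is an integer program with binary decision variables.
Allowing fractional choices, the relaxed optimum would be about 40.8, but machines are indivisible.
planer + router + press: floor space 14 + 6 + 2 = 22 ≤ 23, output 17 + 10 + 6 = 33.
welder + planer + router: floor space 2 + 14 + 6 = 22 ≤ 23, output 9 + 17 + 10 = 36.
Best is welder, planer, and router with total output 36.

36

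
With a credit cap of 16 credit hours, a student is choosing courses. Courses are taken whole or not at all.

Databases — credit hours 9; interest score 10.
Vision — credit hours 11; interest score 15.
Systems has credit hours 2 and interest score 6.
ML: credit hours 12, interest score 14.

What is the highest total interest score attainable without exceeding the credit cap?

21

Databases + Systems: credit hours 9 + 2 = 11 ≤ 16, interest score 10 + 6 = 16.
Vision + Systems: credit hours 11 + 2 = 13 ≤ 16, interest score 15 + 6 = 21.
Systems + ML: credit hours 2 + 12 = 14 ≤ 16, interest score 6 + 14 = 20.
Best is Vision and Systems with total interest score 21.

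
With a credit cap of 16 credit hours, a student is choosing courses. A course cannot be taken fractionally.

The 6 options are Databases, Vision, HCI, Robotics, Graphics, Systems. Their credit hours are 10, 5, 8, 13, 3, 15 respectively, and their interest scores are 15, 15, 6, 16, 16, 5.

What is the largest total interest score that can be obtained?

37

This is a 0-1 knapsack instance.
Allowing fractional choices, the relaxed optimum would be about 43.0, but courses are indivisible.
Robotics + Graphics: credit hours 13 + 3 = 16 ≤ 16, interest score 16 + 16 = 32.
Vision + HCI + Graphics: credit hours 5 + 8 + 3 = 16 ≤ 16, interest score 15 + 6 + 16 = 37.
Best is Vision, HCI, and Graphics with total interest score 37.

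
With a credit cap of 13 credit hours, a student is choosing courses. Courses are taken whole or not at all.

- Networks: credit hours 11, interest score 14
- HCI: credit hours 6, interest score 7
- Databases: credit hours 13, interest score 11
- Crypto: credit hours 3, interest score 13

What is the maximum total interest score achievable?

This is an integer program with binary decision variables.
Allowing fractional choices, the relaxed optimum would be about 25.7, but courses are indivisible.
Networks: credit hours 11 ≤ 13, interest score 14.
HCI + Crypto: credit hours 6 + 3 = 9 ≤ 13, interest score 7 + 13 = 20.
Best is HCI and Crypto with total interest score 20.

20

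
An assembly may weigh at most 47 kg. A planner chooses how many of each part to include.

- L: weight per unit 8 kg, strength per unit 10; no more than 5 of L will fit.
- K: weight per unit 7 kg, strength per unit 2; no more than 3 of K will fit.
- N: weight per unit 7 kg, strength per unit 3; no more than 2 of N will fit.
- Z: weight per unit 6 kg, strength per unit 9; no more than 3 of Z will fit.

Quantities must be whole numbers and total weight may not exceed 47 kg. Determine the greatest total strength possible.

Take 5×L and 1×Z: weight 46 ≤ 47, strength 5·10 + 1·9 = 59.
No other integer combination yields more.

59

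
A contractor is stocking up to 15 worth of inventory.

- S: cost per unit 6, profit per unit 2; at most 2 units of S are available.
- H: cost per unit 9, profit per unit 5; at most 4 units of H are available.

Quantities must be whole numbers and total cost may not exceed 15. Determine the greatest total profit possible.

This is a bounded integer knapsack.
H has the best ratio (5/9); taking only H gives at most 1×5 = 5 (stopped by the cost limit).
Mixing does better — 1×S and 1×H: cost 15 ≤ 15, profit 1·2 + 1·5 = 7.

7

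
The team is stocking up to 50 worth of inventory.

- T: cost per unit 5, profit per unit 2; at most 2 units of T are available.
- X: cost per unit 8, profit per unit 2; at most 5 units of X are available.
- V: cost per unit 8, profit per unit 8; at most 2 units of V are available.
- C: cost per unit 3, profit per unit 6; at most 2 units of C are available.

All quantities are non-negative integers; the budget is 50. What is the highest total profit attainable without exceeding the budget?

This is a bounded integer knapsack.
2×T, 2×X, 2×V, and 2×C: cost 48 ≤ 50, profit 2·2 + 2·2 + 2·8 + 2·6 = 36.
3×X, 2×V, and 2×C: cost 46 ≤ 50, profit 3·2 + 2·8 + 2·6 = 34.
Best is 36.

36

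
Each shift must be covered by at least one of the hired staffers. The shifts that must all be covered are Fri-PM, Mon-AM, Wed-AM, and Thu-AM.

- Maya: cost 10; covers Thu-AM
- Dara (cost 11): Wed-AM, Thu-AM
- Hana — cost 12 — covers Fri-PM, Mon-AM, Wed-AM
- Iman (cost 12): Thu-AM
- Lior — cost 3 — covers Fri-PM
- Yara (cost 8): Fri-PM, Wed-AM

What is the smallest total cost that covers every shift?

This is an integer covering problem.
The greedy cost-per-new-shift heuristic would pick Lior, Dara, and Hana for 26, but a cheaper cover exists.
Choose Maya and Hana: together they cover Fri-PM, Mon-AM, Wed-AM, Thu-AM — every shift.
Total cost: 10 + 12 = 22.
No cover costs less than 22.

22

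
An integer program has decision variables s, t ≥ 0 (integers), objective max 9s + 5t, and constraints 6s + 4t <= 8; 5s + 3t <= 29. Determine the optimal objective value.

10

The continuous relaxation peaks at (1.33, 0) with value 12.00; rounding to a feasible lattice point costs some objective.
(s,t)=(0,2): 6·0+4·2=8≤8, 5·0+3·2=6≤29, objective 10.
(s,t)=(1,0): 6·1+4·0=6≤8, 5·1+3·0=5≤29, objective 9.
(s,t)=(0,1): 6·0+4·1=4≤8, 5·0+3·1=3≤29, objective 5.
No feasible integer point exceeds 10.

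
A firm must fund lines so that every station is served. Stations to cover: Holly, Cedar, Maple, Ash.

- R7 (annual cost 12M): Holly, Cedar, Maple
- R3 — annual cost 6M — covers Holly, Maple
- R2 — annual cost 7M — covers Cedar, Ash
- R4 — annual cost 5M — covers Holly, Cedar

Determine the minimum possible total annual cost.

The greedy cost-per-new-station heuristic would pick R4, R3, and R2 for 18, but a cheaper cover exists.
Choose R3 and R2: together they cover Holly, Cedar, Maple, Ash — every station.
Total annual cost: 6 + 7 = 13.
No cover costs less than 13.

13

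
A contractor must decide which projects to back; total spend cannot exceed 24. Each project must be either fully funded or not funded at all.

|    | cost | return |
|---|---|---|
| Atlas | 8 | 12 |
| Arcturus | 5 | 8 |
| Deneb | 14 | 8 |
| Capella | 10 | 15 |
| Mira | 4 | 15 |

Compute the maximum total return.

Arcturus + Capella + Mira: cost 5 + 10 + 4 = 19 ≤ 24, return 8 + 15 + 15 = 38.
Atlas + Capella + Mira: cost 8 + 10 + 4 = 22 ≤ 24, return 12 + 15 + 15 = 42.
Atlas + Arcturus + Mira: cost 8 + 5 + 4 = 17 ≤ 24, return 12 + 8 + 15 = 35.
Best is Atlas, Capella, and Mira with total return 42.

42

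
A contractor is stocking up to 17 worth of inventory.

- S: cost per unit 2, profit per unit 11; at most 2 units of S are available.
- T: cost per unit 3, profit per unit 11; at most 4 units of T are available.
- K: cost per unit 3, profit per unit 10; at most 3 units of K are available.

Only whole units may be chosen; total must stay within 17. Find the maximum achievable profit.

66

Take 2×S and 4×T: cost 16 ≤ 17, profit 2·11 + 4·11 = 66.
S has the best ratio (11/2) and is taken to its limit of 2; remaining capacity is filled optimally with the others.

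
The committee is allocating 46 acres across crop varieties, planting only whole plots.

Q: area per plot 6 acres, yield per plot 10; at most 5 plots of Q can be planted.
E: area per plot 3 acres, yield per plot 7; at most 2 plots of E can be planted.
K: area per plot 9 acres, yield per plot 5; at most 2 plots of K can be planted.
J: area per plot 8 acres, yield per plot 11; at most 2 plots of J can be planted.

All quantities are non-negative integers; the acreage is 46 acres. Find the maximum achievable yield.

76

This is a bounded integer knapsack.
4×Q, 2×E, and 2×J: area 46 ≤ 46, yield 4·10 + 2·7 + 2·11 = 76.
5×Q, 2×E, and 1×J: area 44 ≤ 46, yield 5·10 + 2·7 + 1·11 = 75.
Best is 76.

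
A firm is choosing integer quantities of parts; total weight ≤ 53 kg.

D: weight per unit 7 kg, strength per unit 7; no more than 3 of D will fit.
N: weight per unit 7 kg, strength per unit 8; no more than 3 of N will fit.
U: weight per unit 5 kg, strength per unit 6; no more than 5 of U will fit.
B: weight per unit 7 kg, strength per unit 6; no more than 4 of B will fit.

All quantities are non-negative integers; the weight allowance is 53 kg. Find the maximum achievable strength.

U has the best ratio (6/5); taking only U gives at most 5×6 = 30 (stopped by the supply cap of 5).
Mixing does better — 1×D, 3×N, and 5×U: weight 53 ≤ 53, strength 1·7 + 3·8 + 5·6 = 61.

61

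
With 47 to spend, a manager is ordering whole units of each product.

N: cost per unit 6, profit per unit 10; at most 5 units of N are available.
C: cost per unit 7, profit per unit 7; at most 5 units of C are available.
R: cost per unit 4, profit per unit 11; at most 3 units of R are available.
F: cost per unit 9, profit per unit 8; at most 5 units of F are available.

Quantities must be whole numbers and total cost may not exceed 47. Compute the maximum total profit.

Take 5×N and 3×R: cost 42 ≤ 47, profit 5·10 + 3·11 = 83.
R has the best ratio (11/4) and is taken to its limit of 3; remaining capacity is filled optimally with the others.

83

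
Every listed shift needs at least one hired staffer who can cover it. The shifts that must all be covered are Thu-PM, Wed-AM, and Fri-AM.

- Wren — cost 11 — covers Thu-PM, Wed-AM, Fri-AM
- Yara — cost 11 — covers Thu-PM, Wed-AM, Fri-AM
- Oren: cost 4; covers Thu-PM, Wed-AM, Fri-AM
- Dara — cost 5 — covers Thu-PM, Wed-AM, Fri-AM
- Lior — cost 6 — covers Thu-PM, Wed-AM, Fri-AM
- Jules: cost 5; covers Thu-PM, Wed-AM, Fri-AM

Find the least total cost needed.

This is an integer covering problem.
Oren alone covers Thu-PM, Wed-AM, Fri-AM — every shift.
Total cost: 4.
No cover costs less than 4.

4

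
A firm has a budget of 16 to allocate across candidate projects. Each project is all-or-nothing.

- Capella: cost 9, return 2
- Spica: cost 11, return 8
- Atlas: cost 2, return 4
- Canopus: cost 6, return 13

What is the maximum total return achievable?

17

Treat it as a binary knapsack problem.
Take Atlas and Canopus: cost 2 + 6 = 8 ≤ 16, return 4 + 13 = 17.
No other feasible combination does better.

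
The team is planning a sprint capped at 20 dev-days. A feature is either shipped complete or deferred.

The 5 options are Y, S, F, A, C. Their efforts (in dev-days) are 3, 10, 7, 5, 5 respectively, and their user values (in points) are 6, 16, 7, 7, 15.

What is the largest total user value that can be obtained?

38

Allowing fractional choices, the relaxed optimum would be about 39.8, but features are indivisible.
Y + S + C: effort 3 + 10 + 5 = 18 ≤ 20, user value 6 + 16 + 15 = 37.
S + A + C: effort 10 + 5 + 5 = 20 ≤ 20, user value 16 + 7 + 15 = 38.
Best is S, A, and C with total user value 38.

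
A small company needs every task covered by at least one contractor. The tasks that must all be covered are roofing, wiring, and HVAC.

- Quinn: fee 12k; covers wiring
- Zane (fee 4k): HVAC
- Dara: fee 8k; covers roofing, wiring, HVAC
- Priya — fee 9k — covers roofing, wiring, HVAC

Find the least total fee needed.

Dara alone covers roofing, wiring, HVAC — every task.
Total fee: 8.
No cover costs less than 8.

8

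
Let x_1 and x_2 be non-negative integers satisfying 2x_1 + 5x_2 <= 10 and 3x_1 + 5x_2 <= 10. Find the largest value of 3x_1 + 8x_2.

(x_1,x_2)=(0,2): 2·0+5·2=10≤10, 3·0+5·2=10≤10, objective 16.
(x_1,x_2)=(1,1): 2·1+5·1=7≤10, 3·1+5·1=8≤10, objective 11.
(x_1,x_2)=(0,1): 2·0+5·1=5≤10, 3·0+5·1=5≤10, objective 8.
No feasible integer point exceeds 16.

16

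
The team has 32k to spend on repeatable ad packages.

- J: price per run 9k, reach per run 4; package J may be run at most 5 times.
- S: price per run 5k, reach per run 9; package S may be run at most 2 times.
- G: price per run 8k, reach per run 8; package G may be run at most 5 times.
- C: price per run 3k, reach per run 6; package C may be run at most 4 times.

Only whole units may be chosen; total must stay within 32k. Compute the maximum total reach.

50

Take 2×S, 1×G, and 4×C: price 30 ≤ 32, reach 2·9 + 1·8 + 4·6 = 50.
C has the best ratio (6/3) and is taken to its limit of 4; remaining capacity is filled optimally with the others.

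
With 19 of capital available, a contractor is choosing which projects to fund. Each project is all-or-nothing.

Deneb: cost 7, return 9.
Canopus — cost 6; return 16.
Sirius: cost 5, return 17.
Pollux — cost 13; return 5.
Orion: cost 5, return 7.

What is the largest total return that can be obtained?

42

This is an integer program with binary decision variables.
Deneb + Canopus + Sirius: cost 7 + 6 + 5 = 18 ≤ 19, return 9 + 16 + 17 = 42.
Canopus + Sirius + Orion: cost 6 + 5 + 5 = 16 ≤ 19, return 16 + 17 + 7 = 40.
Canopus + Sirius: cost 6 + 5 = 11 ≤ 19, return 16 + 17 = 33.
Best is Deneb, Canopus, and Sirius with total return 42.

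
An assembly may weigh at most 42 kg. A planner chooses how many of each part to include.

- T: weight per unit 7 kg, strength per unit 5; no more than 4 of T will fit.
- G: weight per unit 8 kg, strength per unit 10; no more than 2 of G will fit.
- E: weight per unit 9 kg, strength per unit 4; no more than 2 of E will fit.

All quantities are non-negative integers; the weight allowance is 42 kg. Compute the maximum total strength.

35

Take 3×T and 2×G: weight 37 ≤ 42, strength 3·5 + 2·10 = 35.
G has the best ratio (10/8) and is taken to its limit of 2; remaining capacity is filled optimally with the others.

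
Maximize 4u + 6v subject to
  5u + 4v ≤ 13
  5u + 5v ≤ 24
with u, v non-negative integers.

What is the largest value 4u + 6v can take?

18

(u,v)=(0,3) is feasible, giving 18.
(u,v)=(1,2) is feasible, giving 16.
No feasible integer point exceeds 18.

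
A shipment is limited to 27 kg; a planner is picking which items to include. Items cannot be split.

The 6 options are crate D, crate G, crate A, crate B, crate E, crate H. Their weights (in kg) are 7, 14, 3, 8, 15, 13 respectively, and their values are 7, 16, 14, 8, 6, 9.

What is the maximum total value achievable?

38

Allowing fractional choices, the relaxed optimum would be about 40.0, but items are indivisible.
crate A + crate B + crate H: weight 3 + 8 + 13 = 24 ≤ 27, value 14 + 8 + 9 = 31.
crate D + crate G + crate A: weight 7 + 14 + 3 = 24 ≤ 27, value 7 + 16 + 14 = 37.
crate G + crate A + crate B: weight 14 + 3 + 8 = 25 ≤ 27, value 16 + 14 + 8 = 38.
Best is crate G, crate A, and crate B with total value 38.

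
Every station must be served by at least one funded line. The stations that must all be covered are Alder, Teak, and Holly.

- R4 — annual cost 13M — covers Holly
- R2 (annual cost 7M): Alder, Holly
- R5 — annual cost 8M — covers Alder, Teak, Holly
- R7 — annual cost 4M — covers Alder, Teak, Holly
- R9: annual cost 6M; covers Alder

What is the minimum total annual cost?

This is a weighted set-cover instance.
R7 alone covers Alder, Teak, Holly — every station.
Total annual cost: 4.

4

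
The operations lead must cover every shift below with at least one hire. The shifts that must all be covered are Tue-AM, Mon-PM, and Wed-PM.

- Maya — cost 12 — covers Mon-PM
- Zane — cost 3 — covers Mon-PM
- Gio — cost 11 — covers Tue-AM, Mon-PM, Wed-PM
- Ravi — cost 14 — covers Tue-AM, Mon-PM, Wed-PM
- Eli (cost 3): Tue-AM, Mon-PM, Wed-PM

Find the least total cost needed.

3

Eli alone covers Tue-AM, Mon-PM, Wed-PM — every shift.
Total cost: 3.
No cover costs less than 3.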